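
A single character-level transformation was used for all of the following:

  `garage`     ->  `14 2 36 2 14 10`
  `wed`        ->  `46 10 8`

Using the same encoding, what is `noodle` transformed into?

28 30 30 8 24 10

With a=1..z=26, the number is 2·pos.
Applying it to noodle: n=14→28, o=15→30, o=15→30, d=4→8, l=12→24, e=5→10.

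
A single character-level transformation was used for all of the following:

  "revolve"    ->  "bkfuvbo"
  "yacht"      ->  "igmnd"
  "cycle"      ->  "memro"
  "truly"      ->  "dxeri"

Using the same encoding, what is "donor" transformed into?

Shifts by position in revolve: pos 0: r→b (+10), pos 1: e→k (+6), pos 2: v→f (+10), pos 3: o→u (+6) — repeating every 2. A repeating key of period 2 is used — shifts +10, +6 over and over.
Applying it to donor: d+10=n, o+6=u, n+10=x, o+6=u, r+10=b.

nuxub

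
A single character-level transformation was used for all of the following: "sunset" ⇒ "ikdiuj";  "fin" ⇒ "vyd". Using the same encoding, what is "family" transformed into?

vqcybo

Compare letters: s→i is +16, u→k is +16, n→d is +16 — a constant shift. It's a constant shift of +16 (ROT16).
On family: f+16=v, a+16=q, m+16=c, i+16=y, l+16=b, y+16=o.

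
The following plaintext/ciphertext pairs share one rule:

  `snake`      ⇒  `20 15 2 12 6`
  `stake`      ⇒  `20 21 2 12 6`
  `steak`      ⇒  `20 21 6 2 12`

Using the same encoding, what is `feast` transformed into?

7 6 2 20 21

s is letter #19 and maps to 20: an offset of 1. Each letter is replaced by its alphabet position (a=1..z=26) + 1.
For feast: f=6→7, e=5→6, a=1→2, s=19→20, t=20→21.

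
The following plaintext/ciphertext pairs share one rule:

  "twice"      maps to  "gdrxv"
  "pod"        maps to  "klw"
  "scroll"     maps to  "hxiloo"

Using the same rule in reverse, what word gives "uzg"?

Each pair mirrors across the alphabet (t↔g, w↔d, i↔r): positions sum to 25. This is the alphabet-reversal cipher (Atbash): a becomes z, b becomes y, etc.
Undoing it on uzg: u↔f, z↔a, g↔t.

fat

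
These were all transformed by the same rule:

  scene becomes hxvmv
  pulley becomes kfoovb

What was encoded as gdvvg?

Each pair mirrors across the alphabet (s↔h, c↔x, e↔v): positions sum to 25. Letters are reflected about the middle of the alphabet (position → 25−position): Atbash.
Decoding gdvvg: g↔t, d↔w, v↔e, v↔e, g↔t.

tweet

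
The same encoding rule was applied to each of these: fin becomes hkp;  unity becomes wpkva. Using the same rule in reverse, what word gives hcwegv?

faucet

Compare letters: f→h is +2, i→k is +2, n→p is +2 — a constant shift. Every letter moves 2 places later in the alphabet, wrapping around z→a.
Reversing it on hcwegv: h−2=f, c−2=a, w−2=u, e−2=c, g−2=e, v−2=t.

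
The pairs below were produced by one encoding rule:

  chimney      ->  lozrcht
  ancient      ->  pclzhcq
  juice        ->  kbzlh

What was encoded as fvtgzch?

Treating letters as 0–25, the rule is x ↦ 11x + 15 (mod 26).
Decoding fvtgzch: f(5)→19·(5−15)≡18=s; v(21)→19·(21−15)≡10=k; t(19)→19·(19−15)≡24=y; g(6)→19·(6−15)≡11=l; z(25)→19·(25−15)≡8=i; c(2)→19·(2−15)≡13=n; h(7)→19·(7−15)≡4=e (all mod 26).

skyline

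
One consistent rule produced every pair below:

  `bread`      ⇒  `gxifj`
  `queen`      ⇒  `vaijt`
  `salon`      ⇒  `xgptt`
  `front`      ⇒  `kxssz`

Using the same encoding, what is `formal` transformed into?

Shifts by position in bread: pos 0: b→g (+5), pos 1: r→x (+6), pos 2: e→i (+4), pos 3: a→f (+5), pos 4: d→j (+6) — repeating every 3. It's a Vigenère-style cipher with numeric key [5,6,4]: position i shifts by key[i mod 3].
On formal: f+5=k, o+6=u, r+4=v, m+5=r, a+6=g, l+4=p.

kuvrgp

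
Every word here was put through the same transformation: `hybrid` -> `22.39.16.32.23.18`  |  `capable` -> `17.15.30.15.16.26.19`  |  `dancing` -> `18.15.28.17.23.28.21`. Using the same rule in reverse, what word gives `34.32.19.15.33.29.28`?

treason

h is letter #8 and maps to 22: an offset of 14. Letters become their 1-based position plus 14 (so a→15, b→16, …).
Decoding 34.32.19.15.33.29.28: 34→(34−14)÷1=20=t, 32→(32−14)÷1=18=r, 19→(19−14)÷1=5=e, 15→(15−14)÷1=1=a, 33→(33−14)÷1=19=s, 29→(29−14)÷1=15=o, 28→(28−14)÷1=14=n.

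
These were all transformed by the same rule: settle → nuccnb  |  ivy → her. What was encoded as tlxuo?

The output letters match the input read backwards, each shifted +9: settle reversed is elttes. The word is reversed, then every letter is shifted forward by 9.
Reversing it on tlxuo: shift back: t−9=k, l−9=c, x−9=o, u−9=l, o−9=f → kcolf; then reverse → flock.

flock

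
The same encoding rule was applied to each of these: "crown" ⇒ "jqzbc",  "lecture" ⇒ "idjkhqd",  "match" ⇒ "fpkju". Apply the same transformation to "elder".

digdq

c(2)→j(9) and r(17)→q(16) fit y≡23x+15 (mod 26); the inverse of 23 mod 26 is 17. Each letter's alphabet position (a=0..z=25) is mapped through 23·x+15 mod 26 — an affine cipher.
For elder: e(4)→23·4+15≡3=d; l(11)→23·11+15≡8=i; d(3)→23·3+15≡6=g; e(4)→23·4+15≡3=d; r(17)→23·17+15≡16=q (all mod 26).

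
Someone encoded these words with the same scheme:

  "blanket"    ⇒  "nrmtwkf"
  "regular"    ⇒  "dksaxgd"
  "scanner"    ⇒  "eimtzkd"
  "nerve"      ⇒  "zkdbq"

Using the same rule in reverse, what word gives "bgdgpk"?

parade

Shifts by position in blanket: pos 0: b→n (+12), pos 1: l→r (+6), pos 2: a→m (+12), pos 3: n→t (+6) — repeating every 2. It's a Vigenère-style cipher with numeric key [12,6]: position i shifts by key[i mod 2].
Undoing it on bgdgpk: b−12=p, g−6=a, d−12=r, g−6=a, p−12=d, k−6=e.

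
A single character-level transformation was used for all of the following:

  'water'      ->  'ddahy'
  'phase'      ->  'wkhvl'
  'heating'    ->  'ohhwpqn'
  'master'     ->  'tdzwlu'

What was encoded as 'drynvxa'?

workout

Shifts by position in water: pos 0: w→d (+7), pos 1: a→d (+3), pos 2: t→a (+7), pos 3: e→h (+3) — repeating every 2. The shifts repeat in a cycle of length 2: positions 0,1,… shift by +7, +3, then the pattern repeats.
Undoing it on drynvxa: d−7=w, r−3=o, y−7=r, n−3=k, v−7=o, x−3=u, a−7=t.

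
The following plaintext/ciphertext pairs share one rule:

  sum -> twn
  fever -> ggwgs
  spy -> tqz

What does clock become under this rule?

The shift depends on letter class: consonant s→t is +1, but vowel u→w is +2. Vowels shift forward by 2 and consonants shift forward by 1.
On clock: c(cons)+1=d, l(cons)+1=m, o(vowel)+2=q, c(cons)+1=d, k(cons)+1=l.

dmqdl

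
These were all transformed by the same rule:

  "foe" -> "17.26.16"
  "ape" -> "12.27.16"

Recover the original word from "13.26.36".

f is letter #6 and maps to 17: an offset of 11. Letters become their 1-based position plus 11 (so a→12, b→13, …).
Reversing it on 13.26.36: 13→(13−11)÷1=2=b, 26→(26−11)÷1=15=o, 36→(36−11)÷1=25=y.

boy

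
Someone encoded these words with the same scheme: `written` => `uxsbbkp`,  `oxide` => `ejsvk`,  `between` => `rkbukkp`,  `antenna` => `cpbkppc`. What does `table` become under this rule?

w(22)→u(20) and r(17)→x(23) fit y≡15x+2 (mod 26); the inverse of 15 mod 26 is 7. Treating letters as 0–25, the rule is x ↦ 15x + 2 (mod 26).
For table: t(19)→15·19+2≡1=b; a(0)→15·0+2≡2=c; b(1)→15·1+2≡17=r; l(11)→15·11+2≡11=l; e(4)→15·4+2≡10=k (all mod 26).

bcrlk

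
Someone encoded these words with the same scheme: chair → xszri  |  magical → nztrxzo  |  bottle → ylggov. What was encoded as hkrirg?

This is the alphabet-reversal cipher (Atbash): a becomes z, b becomes y, etc.
Decoding hkrirg: h↔s, k↔p, r↔i, i↔r, r↔i, g↔t.

spirit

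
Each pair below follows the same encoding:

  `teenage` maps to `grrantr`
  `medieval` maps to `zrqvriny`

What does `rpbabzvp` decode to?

economic

Compare letters: t→g is +13, e→r is +13, e→r is +13 — a constant shift. Every letter moves 13 places later in the alphabet, wrapping around z→a.
Undoing it on rpbabzvp: r−13=e, p−13=c, b−13=o, a−13=n, b−13=o, z−13=m, v−13=i, p−13=c.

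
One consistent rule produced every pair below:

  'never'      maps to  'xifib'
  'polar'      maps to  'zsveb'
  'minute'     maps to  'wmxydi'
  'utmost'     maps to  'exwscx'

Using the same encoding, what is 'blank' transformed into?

lpkru

Shifts by position in never: pos 0: n→x (+10), pos 1: e→i (+4), pos 2: v→f (+10), pos 3: e→i (+4) — repeating every 2. It's a Vigenère-style cipher with numeric key [10,4]: position i shifts by key[i mod 2].
Applying it to blank: b+10=l, l+4=p, a+10=k, n+4=r, k+10=u.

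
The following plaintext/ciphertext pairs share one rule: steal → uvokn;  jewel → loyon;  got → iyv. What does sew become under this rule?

The rule splits by letter class: vowels +10, consonants +2.
Applying it to sew: s(cons)+2=u, e(vowel)+10=o, w(cons)+2=y.

uoy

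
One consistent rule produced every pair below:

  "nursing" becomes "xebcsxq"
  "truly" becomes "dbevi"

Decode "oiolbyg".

eyebrow

Compare letters: n→x is +10, u→e is +10, r→b is +10 — a constant shift. Every letter moves 10 places later in the alphabet, wrapping around z→a.
Undoing it on oiolbyg: o−10=e, i−10=y, o−10=e, l−10=b, b−10=r, y−10=o, g−10=w.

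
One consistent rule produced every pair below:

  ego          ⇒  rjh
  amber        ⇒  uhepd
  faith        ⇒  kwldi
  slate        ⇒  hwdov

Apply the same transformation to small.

Two steps: reverse the string, then apply a Caesar shift of +3.
On small: reverse → llams; then shift: l+3=o, l+3=o, a+3=d, m+3=p, s+3=v.

oodpv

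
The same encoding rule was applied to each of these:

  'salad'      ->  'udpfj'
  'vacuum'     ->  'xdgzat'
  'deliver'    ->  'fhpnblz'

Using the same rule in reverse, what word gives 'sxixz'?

In salad: s→u is +2, a→d is +3, l→p is +4, a→f is +5 — the shift increases by 1 each position. Letter i (0-indexed) is shifted by i+2, so successive shifts are 2, 3, 4, ….
Undoing it on sxixz: s−2=q, x−3=u, i−4=e, x−5=s, z−6=t.

quest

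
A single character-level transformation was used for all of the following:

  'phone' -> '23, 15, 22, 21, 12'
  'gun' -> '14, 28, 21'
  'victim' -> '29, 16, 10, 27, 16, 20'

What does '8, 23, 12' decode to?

ape

p is letter #16 and maps to 23: an offset of 7. Letters become their 1-based position plus 7 (so a→8, b→9, …).
Reversing it on 8, 23, 12: 8→(8−7)÷1=1=a, 23→(23−7)÷1=16=p, 12→(12−7)÷1=5=e.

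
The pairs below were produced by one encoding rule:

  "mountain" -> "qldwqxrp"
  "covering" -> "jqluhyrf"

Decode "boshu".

reply

The output letters match the input read backwards, each shifted +3: mountain reversed is niatnuom. The word is reversed, then every letter is shifted forward by 3.
Undoing it on boshu: shift back: b−3=y, o−3=l, s−3=p, h−3=e, u−3=r → ylper; then reverse → reply.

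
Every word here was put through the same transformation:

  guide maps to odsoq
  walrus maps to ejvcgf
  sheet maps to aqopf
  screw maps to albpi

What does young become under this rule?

The shift increases by 1 at each position, starting from +8: 8, 9, 10, ….
For young: y+8=g, o+9=x, u+10=e, n+11=y, g+12=s.

gxeys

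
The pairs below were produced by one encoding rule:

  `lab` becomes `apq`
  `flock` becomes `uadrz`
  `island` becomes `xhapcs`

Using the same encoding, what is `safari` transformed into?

Compare letters: l→a is +15, a→p is +15, b→q is +15 — a constant shift. This is a Caesar cipher with shift 15.
Applying it to safari: s+15=h, a+15=p, f+15=u, a+15=p, r+15=g, i+15=x.

hpupgx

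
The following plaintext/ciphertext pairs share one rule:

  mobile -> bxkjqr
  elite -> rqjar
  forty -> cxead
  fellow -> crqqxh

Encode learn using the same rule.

qrzem

m(12)→b(1) and o(14)→x(23) fit y≡11x+25 (mod 26); the inverse of 11 mod 26 is 19. This is an affine cipher: with a=0,…,z=25, each position x becomes (11x+25) mod 26.
On learn: l(11)→11·11+25≡16=q; e(4)→11·4+25≡17=r; a(0)→11·0+25≡25=z; r(17)→11·17+25≡4=e; n(13)→11·13+25≡12=m (all mod 26).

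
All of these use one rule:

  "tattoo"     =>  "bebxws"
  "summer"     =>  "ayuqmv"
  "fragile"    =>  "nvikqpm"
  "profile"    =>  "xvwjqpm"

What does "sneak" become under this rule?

A repeating key of period 2 is used — shifts +8, +4 over and over.
On sneak: s+8=a, n+4=r, e+8=m, a+4=e, k+8=s.

armes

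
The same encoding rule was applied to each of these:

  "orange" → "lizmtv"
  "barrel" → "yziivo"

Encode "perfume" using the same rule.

Letters are reflected about the middle of the alphabet (position → 25−position): Atbash.
Applying it to perfume: p↔k, e↔v, r↔i, f↔u, u↔f, m↔n, e↔v.

kviufnv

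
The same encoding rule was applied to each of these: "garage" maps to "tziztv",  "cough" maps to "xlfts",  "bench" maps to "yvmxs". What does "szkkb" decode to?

happy

This is the alphabet-reversal cipher (Atbash): a becomes z, b becomes y, etc.
Reversing it on szkkb: s↔h, z↔a, k↔p, k↔p, b↔y.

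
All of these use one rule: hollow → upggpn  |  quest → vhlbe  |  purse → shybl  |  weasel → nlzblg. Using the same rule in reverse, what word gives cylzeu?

breath

h(7)→u(20) and o(14)→p(15) fit y≡3x+25 (mod 26); the inverse of 3 mod 26 is 9. Each letter's alphabet position (a=0..z=25) is mapped through 3·x+25 mod 26 — an affine cipher.
Undoing it on cylzeu: c(2)→9·(2−25)≡1=b; y(24)→9·(24−25)≡17=r; l(11)→9·(11−25)≡4=e; z(25)→9·(25−25)≡0=a; e(4)→9·(4−25)≡19=t; u(20)→9·(20−25)≡7=h (all mod 26).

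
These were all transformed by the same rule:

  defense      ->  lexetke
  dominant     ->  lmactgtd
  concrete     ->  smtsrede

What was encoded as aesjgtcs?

d(3)→l(11) and e(4)→e(4) fit y≡19x+6 (mod 26); the inverse of 19 mod 26 is 11. Treating letters as 0–25, the rule is x ↦ 19x + 6 (mod 26).
Reversing it on aesjgtcs: a(0)→11·(0−6)≡12=m; e(4)→11·(4−6)≡4=e; s(18)→11·(18−6)≡2=c; j(9)→11·(9−6)≡7=h; g(6)→11·(6−6)≡0=a; t(19)→11·(19−6)≡13=n; c(2)→11·(2−6)≡8=i; s(18)→11·(18−6)≡2=c (all mod 26).

mechanic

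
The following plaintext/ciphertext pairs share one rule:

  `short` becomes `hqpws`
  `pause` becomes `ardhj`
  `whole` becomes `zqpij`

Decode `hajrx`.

speak

s(18)→h(7) and h(7)→q(16) fit y≡11x+17 (mod 26); the inverse of 11 mod 26 is 19. This is an affine cipher: with a=0,…,z=25, each position x becomes (11x+17) mod 26.
Reversing it on hajrx: h(7)→19·(7−17)≡18=s; a(0)→19·(0−17)≡15=p; j(9)→19·(9−17)≡4=e; r(17)→19·(17−17)≡0=a; x(23)→19·(23−17)≡10=k (all mod 26).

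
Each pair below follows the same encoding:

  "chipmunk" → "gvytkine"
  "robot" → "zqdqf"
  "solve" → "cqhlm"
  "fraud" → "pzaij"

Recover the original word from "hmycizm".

c(2)→g(6) and h(7)→v(21) fit y≡3x+0 (mod 26); the inverse of 3 mod 26 is 9. Treating letters as 0–25, the rule is x ↦ 3x + 0 (mod 26).
Decoding hmycizm: h(7)→9·(7−0)≡11=l; m(12)→9·(12−0)≡4=e; y(24)→9·(24−0)≡8=i; c(2)→9·(2−0)≡18=s; i(8)→9·(8−0)≡20=u; z(25)→9·(25−0)≡17=r; m(12)→9·(12−0)≡4=e (all mod 26).

leisure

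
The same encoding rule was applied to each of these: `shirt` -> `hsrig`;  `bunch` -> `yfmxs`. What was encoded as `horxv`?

Each pair mirrors across the alphabet (s↔h, h↔s, i↔r): positions sum to 25. Each letter is replaced by its mirror in the alphabet: a↔z, b↔y, c↔x, and so on (the Atbash cipher).
Undoing it on horxv: h↔s, o↔l, r↔i, x↔c, v↔e.

slice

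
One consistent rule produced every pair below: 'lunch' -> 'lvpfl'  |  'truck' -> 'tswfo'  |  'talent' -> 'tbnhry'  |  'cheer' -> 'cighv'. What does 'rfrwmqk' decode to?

reptile

In lunch: l→l is +0, u→v is +1, n→p is +2, c→f is +3 — the shift increases by 1 each position. The shift increases by 1 at each position, starting from +0: 0, 1, 2, ….
Undoing it on rfrwmqk: r−0=r, f−1=e, r−2=p, w−3=t, m−4=i, q−5=l, k−6=e.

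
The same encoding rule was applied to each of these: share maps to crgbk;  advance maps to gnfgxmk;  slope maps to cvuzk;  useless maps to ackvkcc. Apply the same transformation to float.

The shift depends on letter class: consonant s→c is +10, but vowel a→g is +6. Vowels shift forward by 6 and consonants shift forward by 10.
Applying it to float: f(cons)+10=p, l(cons)+10=v, o(vowel)+6=u, a(vowel)+6=g, t(cons)+10=d.

pvugd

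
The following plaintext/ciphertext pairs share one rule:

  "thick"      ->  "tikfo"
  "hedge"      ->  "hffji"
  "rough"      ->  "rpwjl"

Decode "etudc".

In thick: t→t is +0, h→i is +1, i→k is +2, c→f is +3 — the shift increases by 1 each position. Each letter shifts forward by its position index (0, 1, 2, …) — the shift grows by one for each successive letter.
Reversing it on etudc: e−0=e, t−1=s, u−2=s, d−3=a, c−4=y.

essay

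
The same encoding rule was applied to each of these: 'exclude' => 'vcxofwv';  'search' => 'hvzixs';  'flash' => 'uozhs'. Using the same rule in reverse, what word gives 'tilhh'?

Each pair mirrors across the alphabet (e↔v, x↔c, c↔x): positions sum to 25. Letters are reflected about the middle of the alphabet (position → 25−position): Atbash.
Reversing it on tilhh: t↔g, i↔r, l↔o, h↔s, h↔s.

gross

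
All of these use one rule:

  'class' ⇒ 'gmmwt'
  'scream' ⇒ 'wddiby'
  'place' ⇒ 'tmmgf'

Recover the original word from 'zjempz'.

vision

Shifts by position in class: pos 0: c→g (+4), pos 1: l→m (+1), pos 2: a→m (+12), pos 3: s→w (+4), pos 4: s→t (+1) — repeating every 3. A repeating key of period 3 is used — shifts +4, +1, +12 over and over.
Decoding zjempz: z−4=v, j−1=i, e−12=s, m−4=i, p−1=o, z−12=n.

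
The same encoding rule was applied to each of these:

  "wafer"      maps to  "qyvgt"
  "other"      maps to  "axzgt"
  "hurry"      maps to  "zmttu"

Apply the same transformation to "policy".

w(22)→q(16) and a(0)→y(24) fit y≡15x+24 (mod 26); the inverse of 15 mod 26 is 7. Each letter's alphabet position (a=0..z=25) is mapped through 15·x+24 mod 26 — an affine cipher.
For policy: p(15)→15·15+24≡15=p; o(14)→15·14+24≡0=a; l(11)→15·11+24≡7=h; i(8)→15·8+24≡14=o; c(2)→15·2+24≡2=c; y(24)→15·24+24≡20=u (all mod 26).

pahocu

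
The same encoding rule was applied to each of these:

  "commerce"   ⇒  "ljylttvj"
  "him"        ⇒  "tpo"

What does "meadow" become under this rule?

dvkhlt

The word is reversed, then every letter is shifted forward by 7.
On meadow: reverse → wodaem; then shift: w+7=d, o+7=v, d+7=k, a+7=h, e+7=l, m+7=t.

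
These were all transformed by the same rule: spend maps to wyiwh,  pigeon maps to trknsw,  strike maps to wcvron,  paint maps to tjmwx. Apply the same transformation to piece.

Shifts by position in spend: pos 0: s→w (+4), pos 1: p→y (+9), pos 2: e→i (+4), pos 3: n→w (+9) — repeating every 2. It's a Vigenère-style cipher with numeric key [4,9]: position i shifts by key[i mod 2].
Applying it to piece: p+4=t, i+9=r, e+4=i, c+9=l, e+4=i.

trili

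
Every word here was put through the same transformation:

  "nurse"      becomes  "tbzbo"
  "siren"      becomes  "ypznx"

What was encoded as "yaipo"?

stage

In nurse: n→t is +6, u→b is +7, r→z is +8, s→b is +9 — the shift increases by 1 each position. Each letter shifts forward by (position + 6), i.e. 6, 7, 8, … — the shift grows by one for each successive letter.
Reversing it on yaipo: y−6=s, a−7=t, i−8=a, p−9=g, o−10=e.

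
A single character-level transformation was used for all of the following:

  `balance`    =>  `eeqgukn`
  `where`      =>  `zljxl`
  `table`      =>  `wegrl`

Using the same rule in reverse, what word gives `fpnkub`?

client

In balance: b→e is +3, a→e is +4, l→q is +5, a→g is +6 — the shift increases by 1 each position. Each letter shifts forward by (position + 3), i.e. 3, 4, 5, … — the shift grows by one for each successive letter.
Reversing it on fpnkub: f−3=c, p−4=l, n−5=i, k−6=e, u−7=n, b−8=t.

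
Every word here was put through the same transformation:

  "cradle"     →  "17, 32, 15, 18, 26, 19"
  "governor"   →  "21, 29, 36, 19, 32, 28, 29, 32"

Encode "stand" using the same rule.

33, 34, 15, 28, 18

c is letter #3 and maps to 17: an offset of 14. The number is (letter's place in the alphabet, a=1) + 14.
On stand: s=19→33, t=20→34, a=1→15, n=14→28, d=4→18.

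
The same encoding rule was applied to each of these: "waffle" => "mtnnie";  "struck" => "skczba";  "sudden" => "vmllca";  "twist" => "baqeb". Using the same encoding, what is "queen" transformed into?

Two steps: reverse the string, then apply a Caesar shift of +8.
Applying it to queen: reverse → neeuq; then shift: n+8=v, e+8=m, e+8=m, u+8=c, q+8=y.

vmmcy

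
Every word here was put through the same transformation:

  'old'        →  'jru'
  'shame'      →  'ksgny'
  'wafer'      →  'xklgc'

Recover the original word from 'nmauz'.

The output letters match the input read backwards, each shifted +6: old reversed is dlo. Two steps: reverse the string, then apply a Caesar shift of +6.
Undoing it on nmauz: shift back: n−6=h, m−6=g, a−6=u, u−6=o, z−6=t → hguot; then reverse → tough.

tough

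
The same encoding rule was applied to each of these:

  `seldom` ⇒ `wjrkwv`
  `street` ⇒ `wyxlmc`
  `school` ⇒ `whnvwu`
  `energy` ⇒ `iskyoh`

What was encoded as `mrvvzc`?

In seldom: s→w is +4, e→j is +5, l→r is +6, d→k is +7 — the shift increases by 1 each position. Letter i (0-indexed) is shifted by i+4, so successive shifts are 4, 5, 6, ….
Reversing it on mrvvzc: m−4=i, r−5=m, v−6=p, v−7=o, z−8=r, c−9=t.

import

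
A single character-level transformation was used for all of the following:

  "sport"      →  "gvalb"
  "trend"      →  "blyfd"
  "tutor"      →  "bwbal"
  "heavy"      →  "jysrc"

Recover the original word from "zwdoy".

judge

Treating letters as 0–25, the rule is x ↦ 21x + 18 (mod 26).
Undoing it on zwdoy: z(25)→5·(25−18)≡9=j; w(22)→5·(22−18)≡20=u; d(3)→5·(3−18)≡3=d; o(14)→5·(14−18)≡6=g; y(24)→5·(24−18)≡4=e (all mod 26).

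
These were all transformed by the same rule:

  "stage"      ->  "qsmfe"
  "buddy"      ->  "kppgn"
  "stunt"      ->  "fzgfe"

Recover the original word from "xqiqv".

jewel

The output letters match the input read backwards, each shifted +12: stage reversed is egats. Two steps: reverse the string, then apply a Caesar shift of +12.
Reversing it on xqiqv: shift back: x−12=l, q−12=e, i−12=w, q−12=e, v−12=j → lewej; then reverse → jewel.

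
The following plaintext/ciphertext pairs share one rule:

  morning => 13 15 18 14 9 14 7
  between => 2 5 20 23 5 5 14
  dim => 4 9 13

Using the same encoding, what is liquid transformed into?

12 9 17 21 9 4

m is letter #13 and maps to 13: an offset of 0. Letters become their 1-indexed alphabet positions: a=1 … z=26.
Applying it to liquid: l=12→12, i=9→9, q=17→17, u=21→21, i=9→9, d=4→4.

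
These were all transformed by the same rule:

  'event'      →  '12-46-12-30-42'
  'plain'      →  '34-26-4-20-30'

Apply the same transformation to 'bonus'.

6-32-30-44-40

Each letter becomes 2×(its alphabet position, a=1..z=26) + 2.
Applying it to bonus: b=2→6, o=15→32, n=14→30, u=21→44, s=19→40.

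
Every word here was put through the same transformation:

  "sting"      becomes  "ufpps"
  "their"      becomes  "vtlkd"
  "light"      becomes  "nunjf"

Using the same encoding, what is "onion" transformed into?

qzpqz

Shifts by position in sting: pos 0: s→u (+2), pos 1: t→f (+12), pos 2: i→p (+7), pos 3: n→p (+2), pos 4: g→s (+12) — repeating every 3. The shifts repeat in a cycle of length 3: positions 0,1,… shift by +2, +12, +7, then the pattern repeats.
Applying it to onion: o+2=q, n+12=z, i+7=p, o+2=q, n+12=z.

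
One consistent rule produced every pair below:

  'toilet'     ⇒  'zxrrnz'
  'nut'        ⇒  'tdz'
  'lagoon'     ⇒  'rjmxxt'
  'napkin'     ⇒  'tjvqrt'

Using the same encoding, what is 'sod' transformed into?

yxj

The shift depends on letter class: consonant t→z is +6, but vowel o→x is +9. Two shifts are in play — +9 for a/e/i/o/u, +6 for every other letter.
On sod: s(cons)+6=y, o(vowel)+9=x, d(cons)+6=j.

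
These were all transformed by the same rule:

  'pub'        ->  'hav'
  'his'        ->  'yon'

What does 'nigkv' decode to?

peach

The output letters match the input read backwards, each shifted +6: pub reversed is bup. Read the word backwards and shift each letter +6.
Decoding nigkv: shift back: n−6=h, i−6=c, g−6=a, k−6=e, v−6=p → hcaep; then reverse → peach.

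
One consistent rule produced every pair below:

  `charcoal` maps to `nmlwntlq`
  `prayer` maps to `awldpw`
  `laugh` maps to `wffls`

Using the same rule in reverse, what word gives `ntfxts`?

Shifts by position in charcoal: pos 0: c→n (+11), pos 1: h→m (+5), pos 2: a→l (+11), pos 3: r→w (+5) — repeating every 2. A repeating key of period 2 is used — shifts +11, +5 over and over.
Reversing it on ntfxts: n−11=c, t−5=o, f−11=u, x−5=s, t−11=i, s−5=n.

cousin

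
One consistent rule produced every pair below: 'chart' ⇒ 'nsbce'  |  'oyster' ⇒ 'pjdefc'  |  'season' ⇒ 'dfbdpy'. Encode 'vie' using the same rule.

The shift depends on letter class: consonant c→n is +11, but vowel a→b is +1. Vowels shift forward by 1 and consonants shift forward by 11.
On vie: v(cons)+11=g, i(vowel)+1=j, e(vowel)+1=f.

gjf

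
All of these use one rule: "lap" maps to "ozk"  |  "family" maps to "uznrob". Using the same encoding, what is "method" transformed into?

nvgslw

Each pair mirrors across the alphabet (l↔o, a↔z, p↔k): positions sum to 25. This is the alphabet-reversal cipher (Atbash): a becomes z, b becomes y, etc.
On method: m↔n, e↔v, t↔g, h↔s, o↔l, d↔w.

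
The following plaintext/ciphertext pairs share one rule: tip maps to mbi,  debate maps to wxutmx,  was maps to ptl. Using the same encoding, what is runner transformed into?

knggxk

Compare letters: t→m is +19, i→b is +19, p→i is +19 — a constant shift. It's a constant shift of +19 (ROT19).
For runner: r+19=k, u+19=n, n+19=g, n+19=g, e+19=x, r+19=k.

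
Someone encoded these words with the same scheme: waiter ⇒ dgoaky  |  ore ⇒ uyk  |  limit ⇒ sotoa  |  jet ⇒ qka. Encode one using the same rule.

The shift depends on letter class: consonant w→d is +7, but vowel a→g is +6. The rule splits by letter class: vowels +6, consonants +7.
For one: o(vowel)+6=u, n(cons)+7=u, e(vowel)+6=k.

uuk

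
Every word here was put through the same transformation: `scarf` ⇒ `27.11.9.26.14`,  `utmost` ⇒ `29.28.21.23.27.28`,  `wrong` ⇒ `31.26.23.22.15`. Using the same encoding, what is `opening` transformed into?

23.24.13.22.17.22.15

s is letter #19 and maps to 27: an offset of 8. Letters become their 1-based position plus 8 (so a→9, b→10, …).
Applying it to opening: o=15→23, p=16→24, e=5→13, n=14→22, i=9→17, n=14→22, g=7→15.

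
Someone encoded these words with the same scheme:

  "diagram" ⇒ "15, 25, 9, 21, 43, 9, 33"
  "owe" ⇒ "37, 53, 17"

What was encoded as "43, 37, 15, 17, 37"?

rodeo

Each letter becomes 2×(its alphabet position, a=1..z=26) + 7.
Decoding 43, 37, 15, 17, 37: 43→(43−7)÷2=18=r, 37→(37−7)÷2=15=o, 15→(15−7)÷2=4=d, 17→(17−7)÷2=5=e, 37→(37−7)÷2=15=o.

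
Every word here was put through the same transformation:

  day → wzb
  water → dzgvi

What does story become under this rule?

Each letter is replaced by its mirror in the alphabet: a↔z, b↔y, c↔x, and so on (the Atbash cipher).
For story: s↔h, t↔g, o↔l, r↔i, y↔b.

hglib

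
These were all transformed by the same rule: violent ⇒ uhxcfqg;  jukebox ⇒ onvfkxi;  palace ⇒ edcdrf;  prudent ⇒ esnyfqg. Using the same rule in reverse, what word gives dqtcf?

This is an affine cipher: with a=0,…,z=25, each position x becomes (7x+3) mod 26.
Decoding dqtcf: d(3)→15·(3−3)≡0=a; q(16)→15·(16−3)≡13=n; t(19)→15·(19−3)≡6=g; c(2)→15·(2−3)≡11=l; f(5)→15·(5−3)≡4=e (all mod 26).

angle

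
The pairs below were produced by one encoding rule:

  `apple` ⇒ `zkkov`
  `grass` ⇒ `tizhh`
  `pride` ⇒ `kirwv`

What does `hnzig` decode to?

smart

Each pair mirrors across the alphabet (a↔z, p↔k, p↔k): positions sum to 25. Each letter is replaced by its mirror in the alphabet: a↔z, b↔y, c↔x, and so on (the Atbash cipher).
Reversing it on hnzig: h↔s, n↔m, z↔a, i↔r, g↔t.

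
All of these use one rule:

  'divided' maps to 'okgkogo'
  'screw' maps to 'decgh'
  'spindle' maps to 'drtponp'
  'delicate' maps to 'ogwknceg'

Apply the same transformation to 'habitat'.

scmkece

Shifts by position in divided: pos 0: d→o (+11), pos 1: i→k (+2), pos 2: v→g (+11), pos 3: i→k (+2) — repeating every 2. A repeating key of period 2 is used — shifts +11, +2 over and over.
Applying it to habitat: h+11=s, a+2=c, b+11=m, i+2=k, t+11=e, a+2=c, t+11=e.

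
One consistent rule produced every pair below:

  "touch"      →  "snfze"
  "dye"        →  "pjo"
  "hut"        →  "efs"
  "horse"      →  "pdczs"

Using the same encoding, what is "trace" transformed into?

pnlce

The output letters match the input read backwards, each shifted +11: touch reversed is hcuot. Read the word backwards and shift each letter +11.
On trace: reverse → ecart; then shift: e+11=p, c+11=n, a+11=l, r+11=c, t+11=e.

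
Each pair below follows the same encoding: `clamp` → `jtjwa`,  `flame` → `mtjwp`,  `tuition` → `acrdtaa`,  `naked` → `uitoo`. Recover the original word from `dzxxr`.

In clamp: c→j is +7, l→t is +8, a→j is +9, m→w is +10 — the shift increases by 1 each position. Letter i (0-indexed) is shifted by i+7, so successive shifts are 7, 8, 9, ….
Reversing it on dzxxr: d−7=w, z−8=r, x−9=o, x−10=n, r−11=g.

wrong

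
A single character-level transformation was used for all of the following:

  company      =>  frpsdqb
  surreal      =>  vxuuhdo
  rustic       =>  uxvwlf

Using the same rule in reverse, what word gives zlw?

Compare letters: c→f is +3, o→r is +3, m→p is +3 — a constant shift. Each letter is shifted forward by 3 in the alphabet (a Caesar shift of +3).
Reversing it on zlw: z−3=w, l−3=i, w−3=t.

wit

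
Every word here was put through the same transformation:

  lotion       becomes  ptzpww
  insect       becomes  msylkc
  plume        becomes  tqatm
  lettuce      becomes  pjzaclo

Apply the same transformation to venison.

The shift increases by 1 at each position, starting from +4: 4, 5, 6, ….
Applying it to venison: v+4=z, e+5=j, n+6=t, i+7=p, s+8=a, o+9=x, n+10=x.

zjtpaxx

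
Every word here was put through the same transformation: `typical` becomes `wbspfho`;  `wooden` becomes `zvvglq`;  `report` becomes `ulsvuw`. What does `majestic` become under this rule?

The rule splits by letter class: vowels +7, consonants +3.
For majestic: m(cons)+3=p, a(vowel)+7=h, j(cons)+3=m, e(vowel)+7=l, s(cons)+3=v, t(cons)+3=w, i(vowel)+7=p, c(cons)+3=f.

phmlvwpf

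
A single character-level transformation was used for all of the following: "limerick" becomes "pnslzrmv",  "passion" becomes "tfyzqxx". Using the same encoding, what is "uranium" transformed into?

In limerick: l→p is +4, i→n is +5, m→s is +6, e→l is +7 — the shift increases by 1 each position. Letter i (0-indexed) is shifted by i+4, so successive shifts are 4, 5, 6, ….
On uranium: u+4=y, r+5=w, a+6=g, n+7=u, i+8=q, u+9=d, m+10=w.

ywguqdw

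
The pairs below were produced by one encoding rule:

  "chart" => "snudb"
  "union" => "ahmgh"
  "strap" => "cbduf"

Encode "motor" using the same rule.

c(2)→s(18) and h(7)→n(13) fit y≡25x+20 (mod 26); the inverse of 25 mod 26 is 25. This is an affine cipher: with a=0,…,z=25, each position x becomes (25x+20) mod 26.
For motor: m(12)→25·12+20≡8=i; o(14)→25·14+20≡6=g; t(19)→25·19+20≡1=b; o(14)→25·14+20≡6=g; r(17)→25·17+20≡3=d (all mod 26).

igbgd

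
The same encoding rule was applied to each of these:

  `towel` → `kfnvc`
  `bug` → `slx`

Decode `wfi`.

for

Compare letters: t→k is +17, o→f is +17, w→n is +17 — a constant shift. It's a constant shift of +17 (ROT17).
Reversing it on wfi: w−17=f, f−17=o, i−17=r.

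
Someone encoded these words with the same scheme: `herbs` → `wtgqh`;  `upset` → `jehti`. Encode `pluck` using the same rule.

eajrz

Compare letters: h→w is +15, e→t is +15, r→g is +15 — a constant shift. Each letter is shifted forward by 15 in the alphabet (a Caesar shift of +15).
Applying it to pluck: p+15=e, l+15=a, u+15=j, c+15=r, k+15=z.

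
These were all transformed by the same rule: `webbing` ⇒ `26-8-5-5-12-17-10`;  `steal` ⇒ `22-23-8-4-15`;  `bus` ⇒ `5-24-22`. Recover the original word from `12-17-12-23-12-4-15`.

w is letter #23 and maps to 26: an offset of 3. The number is (letter's place in the alphabet, a=1) + 3.
Reversing it on 12-17-12-23-12-4-15: 12→(12−3)÷1=9=i, 17→(17−3)÷1=14=n, 12→(12−3)÷1=9=i, 23→(23−3)÷1=20=t, 12→(12−3)÷1=9=i, 4→(4−3)÷1=1=a, 15→(15−3)÷1=12=l.

initial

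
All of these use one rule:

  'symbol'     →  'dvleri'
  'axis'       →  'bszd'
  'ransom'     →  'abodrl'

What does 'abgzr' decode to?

s(18)→d(3) and y(24)→v(21) fit y≡3x+1 (mod 26); the inverse of 3 mod 26 is 9. Treating letters as 0–25, the rule is x ↦ 3x + 1 (mod 26).
Reversing it on abgzr: a(0)→9·(0−1)≡17=r; b(1)→9·(1−1)≡0=a; g(6)→9·(6−1)≡19=t; z(25)→9·(25−1)≡8=i; r(17)→9·(17−1)≡14=o (all mod 26).

ratio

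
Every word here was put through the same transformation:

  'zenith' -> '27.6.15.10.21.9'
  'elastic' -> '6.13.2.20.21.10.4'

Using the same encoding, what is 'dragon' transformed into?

5.19.2.8.16.15

z is letter #26 and maps to 27: an offset of 1. Letters become their 1-based position plus 1 (so a→2, b→3, …).
Applying it to dragon: d=4→5, r=18→19, a=1→2, g=7→8, o=15→16, n=14→15.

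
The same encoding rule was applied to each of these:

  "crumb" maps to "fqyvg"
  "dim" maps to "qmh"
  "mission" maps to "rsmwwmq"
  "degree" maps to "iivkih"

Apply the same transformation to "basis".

wmwef

The output letters match the input read backwards, each shifted +4: crumb reversed is bmurc. Read the word backwards and shift each letter +4.
On basis: reverse → sisab; then shift: s+4=w, i+4=m, s+4=w, a+4=e, b+4=f.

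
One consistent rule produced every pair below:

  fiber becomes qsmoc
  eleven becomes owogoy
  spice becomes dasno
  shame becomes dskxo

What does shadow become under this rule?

dskoyh

The shift depends on letter class: consonant f→q is +11, but vowel i→s is +10. Vowels shift forward by 10 and consonants shift forward by 11.
On shadow: s(cons)+11=d, h(cons)+11=s, a(vowel)+10=k, d(cons)+11=o, o(vowel)+10=y, w(cons)+11=h.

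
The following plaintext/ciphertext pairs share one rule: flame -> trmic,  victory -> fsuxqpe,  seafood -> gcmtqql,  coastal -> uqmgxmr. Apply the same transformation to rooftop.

Treating letters as 0–25, the rule is x ↦ 17x + 12 (mod 26).
Applying it to rooftop: r(17)→17·17+12≡15=p; o(14)→17·14+12≡16=q; o(14)→17·14+12≡16=q; f(5)→17·5+12≡19=t; t(19)→17·19+12≡23=x; o(14)→17·14+12≡16=q; p(15)→17·15+12≡7=h (all mod 26).

pqqtxqh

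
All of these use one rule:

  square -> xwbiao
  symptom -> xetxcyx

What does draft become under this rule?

ixhnc

In square: s→x is +5, q→w is +6, u→b is +7, a→i is +8 — the shift increases by 1 each position. The shift increases by 1 at each position, starting from +5: 5, 6, 7, ….
On draft: d+5=i, r+6=x, a+7=h, f+8=n, t+9=c.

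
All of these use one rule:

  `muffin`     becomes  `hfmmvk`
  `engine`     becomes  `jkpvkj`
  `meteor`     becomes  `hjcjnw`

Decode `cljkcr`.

twenty

m(12)→h(7) and u(20)→f(5) fit y≡3x+23 (mod 26); the inverse of 3 mod 26 is 9. Treating letters as 0–25, the rule is x ↦ 3x + 23 (mod 26).
Undoing it on cljkcr: c(2)→9·(2−23)≡19=t; l(11)→9·(11−23)≡22=w; j(9)→9·(9−23)≡4=e; k(10)→9·(10−23)≡13=n; c(2)→9·(2−23)≡19=t; r(17)→9·(17−23)≡24=y (all mod 26).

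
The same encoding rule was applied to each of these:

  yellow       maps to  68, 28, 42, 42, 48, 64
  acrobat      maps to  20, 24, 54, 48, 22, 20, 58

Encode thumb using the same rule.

58, 34, 60, 44, 22

y(#25)→68 and e(#5)→28: differences scale by 2, so n = 2·pos + 18. With a=1..z=26, the number is 2·pos + 18.
On thumb: t=20→58, h=8→34, u=21→60, m=13→44, b=2→22.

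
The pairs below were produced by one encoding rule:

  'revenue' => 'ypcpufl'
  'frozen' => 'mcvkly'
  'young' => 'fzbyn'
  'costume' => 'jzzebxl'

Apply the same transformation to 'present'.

wcldlya

Shifts by position in revenue: pos 0: r→y (+7), pos 1: e→p (+11), pos 2: v→c (+7), pos 3: e→p (+11) — repeating every 2. A repeating key of period 2 is used — shifts +7, +11 over and over.
On present: p+7=w, r+11=c, e+7=l, s+11=d, e+7=l, n+11=y, t+7=a.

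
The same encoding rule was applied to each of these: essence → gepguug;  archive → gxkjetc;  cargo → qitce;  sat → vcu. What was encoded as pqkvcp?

nation

The word is reversed, then every letter is shifted forward by 2.
Reversing it on pqkvcp: shift back: p−2=n, q−2=o, k−2=i, v−2=t, c−2=a, p−2=n → noitan; then reverse → nation.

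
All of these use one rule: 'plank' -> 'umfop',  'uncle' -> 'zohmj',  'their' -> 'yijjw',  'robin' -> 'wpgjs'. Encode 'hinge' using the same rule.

Shifts by position in plank: pos 0: p→u (+5), pos 1: l→m (+1), pos 2: a→f (+5), pos 3: n→o (+1) — repeating every 2. The shifts repeat in a cycle of length 2: positions 0,1,… shift by +5, +1, then the pattern repeats.
On hinge: h+5=m, i+1=j, n+5=s, g+1=h, e+5=j.

mjshj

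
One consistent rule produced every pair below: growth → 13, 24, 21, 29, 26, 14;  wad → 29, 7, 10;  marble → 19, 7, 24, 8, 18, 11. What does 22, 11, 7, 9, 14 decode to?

peach

g is letter #7 and maps to 13: an offset of 6. The number is (letter's place in the alphabet, a=1) + 6.
Decoding 22, 11, 7, 9, 14: 22→(22−6)÷1=16=p, 11→(11−6)÷1=5=e, 7→(7−6)÷1=1=a, 9→(9−6)÷1=3=c, 14→(14−6)÷1=8=h.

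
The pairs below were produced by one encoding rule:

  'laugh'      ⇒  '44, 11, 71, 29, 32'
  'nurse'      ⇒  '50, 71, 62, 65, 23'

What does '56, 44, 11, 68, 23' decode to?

plate

Each letter becomes 3×(its alphabet position, a=1..z=26) + 8.
Decoding 56, 44, 11, 68, 23: 56→(56−8)÷3=16=p, 44→(44−8)÷3=12=l, 11→(11−8)÷3=1=a, 68→(68−8)÷3=20=t, 23→(23−8)÷3=5=e.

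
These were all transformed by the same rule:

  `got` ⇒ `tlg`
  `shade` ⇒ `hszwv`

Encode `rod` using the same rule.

ilw

Each letter is replaced by its mirror in the alphabet: a↔z, b↔y, c↔x, and so on (the Atbash cipher).
For rod: r↔i, o↔l, d↔w.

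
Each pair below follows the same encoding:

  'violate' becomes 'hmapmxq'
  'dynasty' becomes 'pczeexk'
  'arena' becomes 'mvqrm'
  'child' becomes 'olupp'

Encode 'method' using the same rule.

Shifts by position in violate: pos 0: v→h (+12), pos 1: i→m (+4), pos 2: o→a (+12), pos 3: l→p (+4) — repeating every 2. The shifts repeat in a cycle of length 2: positions 0,1,… shift by +12, +4, then the pattern repeats.
For method: m+12=y, e+4=i, t+12=f, h+4=l, o+12=a, d+4=h.

yiflah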